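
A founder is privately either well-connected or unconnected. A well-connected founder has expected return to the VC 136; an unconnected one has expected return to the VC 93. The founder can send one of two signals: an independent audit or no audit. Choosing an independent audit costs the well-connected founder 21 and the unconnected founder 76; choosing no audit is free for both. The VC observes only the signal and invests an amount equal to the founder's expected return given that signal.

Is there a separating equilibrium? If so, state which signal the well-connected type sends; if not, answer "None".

audit

Try well-connected → audit, unconnected → no audit:
  If types separate, audit earns payment 136 and no audit earns 93.
  Well-connected: audit gives 136 − 21 = 115; no audit gives 93 − 0 = 93. No deviation. ✓
  Unconnected: no audit gives 93 − 0 = 93; audit gives 136 − 76 = 60. No deviation. ✓
Both hold — the well-connected type sends audit.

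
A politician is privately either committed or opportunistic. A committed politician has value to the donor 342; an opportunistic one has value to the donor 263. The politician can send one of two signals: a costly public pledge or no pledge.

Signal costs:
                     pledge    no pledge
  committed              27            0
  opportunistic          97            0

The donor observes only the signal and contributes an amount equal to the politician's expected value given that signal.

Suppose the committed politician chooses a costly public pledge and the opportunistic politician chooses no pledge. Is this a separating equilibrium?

Yes

If types separate, pledge earns payment 342 and no pledge earns 263.
Committed: pledge gives 342 − 27 = 315; no pledge gives 263 − 0 = 263. No deviation. ✓
Opportunistic: no pledge gives 263 − 0 = 263; pledge gives 342 − 97 = 245. No deviation. ✓
Both incentive constraints hold.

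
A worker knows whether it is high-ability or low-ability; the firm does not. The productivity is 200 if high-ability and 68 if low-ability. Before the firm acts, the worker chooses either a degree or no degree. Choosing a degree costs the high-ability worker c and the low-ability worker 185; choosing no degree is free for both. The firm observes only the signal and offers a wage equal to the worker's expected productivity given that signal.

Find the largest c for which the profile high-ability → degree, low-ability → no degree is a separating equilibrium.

Under separation: degree → high-ability (pays 200); no degree → low-ability (pays 68).
Low-ability: 68 − 0 = 68 ≥ 200 − 185 = 15. Holds regardless of c. ✓
High-ability: 200 − c ≥ 68 − 0, so c ≤ 200 − 68 = 132.

132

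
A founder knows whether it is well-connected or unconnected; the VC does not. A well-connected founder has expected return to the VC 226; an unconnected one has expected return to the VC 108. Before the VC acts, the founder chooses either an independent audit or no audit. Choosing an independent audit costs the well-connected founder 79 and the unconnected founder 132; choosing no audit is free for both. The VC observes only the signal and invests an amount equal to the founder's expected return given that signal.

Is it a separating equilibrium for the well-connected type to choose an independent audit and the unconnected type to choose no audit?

If types separate, audit earns payment 226 and no audit earns 108.
Well-connected: audit gives 226 − 79 = 147; no audit gives 108 − 0 = 108. No deviation. ✓
Unconnected: no audit gives 108 − 0 = 108; audit gives 226 − 132 = 94. No deviation. ✓
Both incentive constraints hold.

Yes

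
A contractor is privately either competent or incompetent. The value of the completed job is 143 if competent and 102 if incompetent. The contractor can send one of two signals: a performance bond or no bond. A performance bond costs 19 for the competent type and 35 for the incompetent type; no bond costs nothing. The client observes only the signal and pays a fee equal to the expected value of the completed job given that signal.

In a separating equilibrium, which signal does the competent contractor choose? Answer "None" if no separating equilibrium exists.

Try competent → bond, incompetent → no bond:
  Under separation the client infers type exactly: bond → competent (pays 143), no bond → incompetent (pays 102).
  Competent: bond gives 143 − 19 = 124; no bond gives 102 − 0 = 102. No deviation. ✓
  Incompetent: no bond gives 102 − 0 = 102; bond gives 143 − 35 = 108. Would deviate. ✗
Try competent → no bond, incompetent → bond:
  Under separation the client infers type exactly: no bond → competent (pays 143), bond → incompetent (pays 102).
  Competent: no bond gives 143 − 0 = 143; bond gives 102 − 19 = 83. No deviation. ✓
  Incompetent: bond gives 102 − 35 = 67; no bond gives 143 − 0 = 143. Would deviate. ✗
Neither assignment is incentive-compatible.

None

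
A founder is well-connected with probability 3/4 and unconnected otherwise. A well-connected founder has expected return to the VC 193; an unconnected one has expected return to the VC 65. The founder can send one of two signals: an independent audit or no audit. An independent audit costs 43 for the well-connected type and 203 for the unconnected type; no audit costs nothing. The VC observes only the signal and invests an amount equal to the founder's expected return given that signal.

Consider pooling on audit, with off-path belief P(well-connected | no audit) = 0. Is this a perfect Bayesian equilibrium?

No

On the equilibrium path (audit) the VC holds the prior 3/4 and pays 3/4·193 + 1/4·65 = 161. Off-path (no audit) belief 0 gives 0·193 + 1·65 = 65.
Well-connected: audit gives 161 − 43 = 118; no audit gives 65 − 0 = 65. Stays. ✓
Unconnected: audit gives 161 − 203 = -42; no audit gives 65 − 0 = 65. Deviates. ✗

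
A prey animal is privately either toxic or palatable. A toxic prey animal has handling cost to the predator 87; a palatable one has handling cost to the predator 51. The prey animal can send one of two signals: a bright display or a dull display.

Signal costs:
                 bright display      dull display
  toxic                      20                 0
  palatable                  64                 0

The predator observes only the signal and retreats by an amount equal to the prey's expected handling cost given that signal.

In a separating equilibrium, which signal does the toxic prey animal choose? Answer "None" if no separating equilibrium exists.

bright display

Try toxic → bright display, palatable → dull display:
  Under separation the predator infers type exactly: bright display → toxic (pays 87), dull display → palatable (pays 51).
  Toxic: bright display gives 87 − 20 = 67; dull display gives 51 − 0 = 51. No deviation. ✓
  Palatable: dull display gives 51 − 0 = 51; bright display gives 87 − 64 = 23. No deviation. ✓
Both hold — the toxic type sends bright display.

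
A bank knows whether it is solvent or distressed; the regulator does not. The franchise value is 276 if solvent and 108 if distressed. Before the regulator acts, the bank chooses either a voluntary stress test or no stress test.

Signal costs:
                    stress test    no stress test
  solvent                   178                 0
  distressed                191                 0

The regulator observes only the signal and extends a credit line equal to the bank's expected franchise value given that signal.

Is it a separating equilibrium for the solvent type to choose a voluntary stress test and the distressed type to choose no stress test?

No

If types separate, stress test earns payment 276 and no stress test earns 108.
Solvent: stress test gives 276 − 178 = 98; no stress test gives 108 − 0 = 108. Would deviate. ✗
Distressed: no stress test gives 108 − 0 = 108; stress test gives 276 − 191 = 85. No deviation. ✓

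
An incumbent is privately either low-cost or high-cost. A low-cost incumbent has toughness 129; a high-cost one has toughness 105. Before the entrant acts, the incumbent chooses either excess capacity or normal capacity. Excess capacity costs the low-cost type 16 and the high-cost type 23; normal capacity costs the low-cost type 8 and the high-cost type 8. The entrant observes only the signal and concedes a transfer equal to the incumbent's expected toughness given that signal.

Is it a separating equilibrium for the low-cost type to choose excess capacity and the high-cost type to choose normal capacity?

If types separate, excess capacity earns payment 129 and normal capacity earns 105.
Low-cost: excess capacity gives 129 − 16 = 113; normal capacity gives 105 − 8 = 97. No deviation. ✓
High-cost: normal capacity gives 105 − 8 = 97; excess capacity gives 129 − 23 = 106. Would deviate. ✗

No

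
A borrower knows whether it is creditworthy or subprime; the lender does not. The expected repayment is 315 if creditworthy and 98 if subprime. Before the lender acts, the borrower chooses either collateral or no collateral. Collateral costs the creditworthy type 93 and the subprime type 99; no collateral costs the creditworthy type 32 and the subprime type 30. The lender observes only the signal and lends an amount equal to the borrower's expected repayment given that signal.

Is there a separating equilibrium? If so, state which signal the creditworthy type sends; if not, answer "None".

None

Try creditworthy → collateral, subprime → no collateral:
  If types separate, collateral earns payment 315 and no collateral earns 98.
  Creditworthy: collateral gives 315 − 93 = 222; no collateral gives 98 − 32 = 66. No deviation. ✓
  Subprime: no collateral gives 98 − 30 = 68; collateral gives 315 − 99 = 216. Would deviate. ✗
Try creditworthy → no collateral, subprime → collateral:
  If types separate, no collateral earns payment 315 and collateral earns 98.
  Creditworthy: no collateral gives 315 − 32 = 283; collateral gives 98 − 93 = 5. No deviation. ✓
  Subprime: collateral gives 98 − 99 = -1; no collateral gives 315 − 30 = 285. Would deviate. ✗
Neither assignment is incentive-compatible.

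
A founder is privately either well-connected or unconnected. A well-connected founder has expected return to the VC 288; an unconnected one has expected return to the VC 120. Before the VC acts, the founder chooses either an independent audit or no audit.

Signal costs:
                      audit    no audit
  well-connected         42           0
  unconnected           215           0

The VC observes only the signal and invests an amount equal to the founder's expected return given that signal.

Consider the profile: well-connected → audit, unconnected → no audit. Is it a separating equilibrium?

Yes

If types separate, audit earns payment 288 and no audit earns 120.
Well-connected: audit gives 288 − 42 = 246; no audit gives 120 − 0 = 120. No deviation. ✓
Unconnected: no audit gives 120 − 0 = 120; audit gives 288 − 215 = 73. No deviation. ✓
Both incentive constraints hold.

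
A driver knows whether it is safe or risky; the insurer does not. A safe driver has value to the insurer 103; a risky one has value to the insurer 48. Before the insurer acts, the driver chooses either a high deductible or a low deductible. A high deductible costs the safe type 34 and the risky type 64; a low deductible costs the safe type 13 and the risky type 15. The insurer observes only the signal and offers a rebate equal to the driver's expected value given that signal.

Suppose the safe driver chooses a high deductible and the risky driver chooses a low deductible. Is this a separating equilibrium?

Under separation the insurer infers type exactly: high deductible → safe (pays 103), low deductible → risky (pays 48).
Safe: high deductible gives 103 − 34 = 69; low deductible gives 48 − 13 = 35. No deviation. ✓
Risky: low deductible gives 48 − 15 = 33; high deductible gives 103 − 64 = 39. Would deviate. ✗

No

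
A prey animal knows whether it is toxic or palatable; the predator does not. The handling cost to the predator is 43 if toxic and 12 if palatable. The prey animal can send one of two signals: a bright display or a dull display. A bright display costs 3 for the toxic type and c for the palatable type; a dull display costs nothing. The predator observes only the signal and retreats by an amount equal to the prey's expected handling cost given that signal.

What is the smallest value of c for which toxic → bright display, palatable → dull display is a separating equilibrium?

Under separation: bright display → toxic (pays 43); dull display → palatable (pays 12).
Toxic: 43 − 3 = 40 ≥ 12 − 0 = 12. Holds regardless of c. ✓
Palatable: 12 − 0 ≥ 43 − c, so c ≥ 43 − 12 = 31.

31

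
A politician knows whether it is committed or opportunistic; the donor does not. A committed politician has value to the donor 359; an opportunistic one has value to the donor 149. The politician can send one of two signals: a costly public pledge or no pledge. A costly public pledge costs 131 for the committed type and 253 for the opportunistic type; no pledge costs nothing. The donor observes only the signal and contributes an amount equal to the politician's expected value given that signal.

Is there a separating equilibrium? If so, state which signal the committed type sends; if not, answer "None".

Try committed → pledge, opportunistic → no pledge:
  If types separate, pledge earns payment 359 and no pledge earns 149.
  Committed: pledge gives 359 − 131 = 228; no pledge gives 149 − 0 = 149. No deviation. ✓
  Opportunistic: no pledge gives 149 − 0 = 149; pledge gives 359 − 253 = 106. No deviation. ✓
Both hold — the committed type sends pledge.

pledge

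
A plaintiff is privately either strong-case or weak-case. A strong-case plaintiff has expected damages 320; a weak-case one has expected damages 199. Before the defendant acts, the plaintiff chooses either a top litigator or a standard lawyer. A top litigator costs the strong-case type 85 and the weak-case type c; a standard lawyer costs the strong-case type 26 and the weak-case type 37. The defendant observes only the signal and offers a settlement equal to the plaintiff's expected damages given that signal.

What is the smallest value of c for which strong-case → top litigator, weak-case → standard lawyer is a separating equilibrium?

Under separation: top litigator → strong-case (pays 320); standard lawyer → weak-case (pays 199).
Strong-case: 320 − 85 = 235 ≥ 199 − 26 = 173. Holds regardless of c. ✓
Weak-case: 199 − 37 ≥ 320 − c, so c ≥ 320 − 162 = 158.

158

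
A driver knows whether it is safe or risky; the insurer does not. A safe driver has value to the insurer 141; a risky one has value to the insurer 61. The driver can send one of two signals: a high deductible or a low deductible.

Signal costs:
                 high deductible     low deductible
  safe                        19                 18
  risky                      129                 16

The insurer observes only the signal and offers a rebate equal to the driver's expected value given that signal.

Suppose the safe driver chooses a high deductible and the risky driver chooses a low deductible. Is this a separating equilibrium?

Yes

If types separate, high deductible earns payment 141 and low deductible earns 61.
Safe: high deductible gives 141 − 19 = 122; low deductible gives 61 − 18 = 43. No deviation. ✓
Risky: low deductible gives 61 − 16 = 45; high deductible gives 141 − 129 = 12. No deviation. ✓
Neither type gains from mimicking the other.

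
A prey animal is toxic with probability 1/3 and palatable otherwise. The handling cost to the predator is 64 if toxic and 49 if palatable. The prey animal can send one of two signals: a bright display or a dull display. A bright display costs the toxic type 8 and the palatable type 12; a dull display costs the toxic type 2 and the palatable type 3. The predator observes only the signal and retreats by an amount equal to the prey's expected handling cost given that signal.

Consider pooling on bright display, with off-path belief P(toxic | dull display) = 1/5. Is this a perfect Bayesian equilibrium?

No

At the pooled signal (bright display) the predator holds the prior 1/3 and pays 1/3·64 + 2/3·49 = 54. Off-path (dull display) belief 1/5 gives 1/5·64 + 4/5·49 = 52.
Toxic: bright display gives 54 − 8 = 46; dull display gives 52 − 2 = 50. Deviates. ✗
Palatable: bright display gives 54 − 12 = 42; dull display gives 52 − 3 = 49. Deviates. ✗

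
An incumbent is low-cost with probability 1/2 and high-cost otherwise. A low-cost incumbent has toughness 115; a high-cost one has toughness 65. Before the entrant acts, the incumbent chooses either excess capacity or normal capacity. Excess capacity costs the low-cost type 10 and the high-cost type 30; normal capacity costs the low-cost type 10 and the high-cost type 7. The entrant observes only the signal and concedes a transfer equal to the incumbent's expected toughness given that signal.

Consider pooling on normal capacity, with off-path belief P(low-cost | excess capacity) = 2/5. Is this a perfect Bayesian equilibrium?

Yes

At the pooled signal (normal capacity) the entrant holds the prior 1/2 and pays 1/2·115 + 1/2·65 = 90. Off-path (excess capacity) belief 2/5 gives 2/5·115 + 3/5·65 = 85.
Low-cost: normal capacity gives 90 − 10 = 80; excess capacity gives 85 − 10 = 75. Stays. ✓
High-cost: normal capacity gives 90 − 7 = 83; excess capacity gives 85 − 30 = 55. Stays. ✓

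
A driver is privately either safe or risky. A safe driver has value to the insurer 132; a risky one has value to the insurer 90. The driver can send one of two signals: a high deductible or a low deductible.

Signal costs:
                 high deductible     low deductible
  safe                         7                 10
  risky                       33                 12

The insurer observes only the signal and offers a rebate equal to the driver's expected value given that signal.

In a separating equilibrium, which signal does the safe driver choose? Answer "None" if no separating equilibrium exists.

Try safe → high deductible, risky → low deductible:
  If types separate, high deductible earns payment 132 and low deductible earns 90.
  Safe: high deductible gives 132 − 7 = 125; low deductible gives 90 − 10 = 80. No deviation. ✓
  Risky: low deductible gives 90 − 12 = 78; high deductible gives 132 − 33 = 99. Would deviate. ✗
Try safe → low deductible, risky → high deductible:
  If types separate, low deductible earns payment 132 and high deductible earns 90.
  Safe: low deductible gives 132 − 10 = 122; high deductible gives 90 − 7 = 83. No deviation. ✓
  Risky: high deductible gives 90 − 33 = 57; low deductible gives 132 − 12 = 120. Would deviate. ✗
Neither assignment is incentive-compatible.

None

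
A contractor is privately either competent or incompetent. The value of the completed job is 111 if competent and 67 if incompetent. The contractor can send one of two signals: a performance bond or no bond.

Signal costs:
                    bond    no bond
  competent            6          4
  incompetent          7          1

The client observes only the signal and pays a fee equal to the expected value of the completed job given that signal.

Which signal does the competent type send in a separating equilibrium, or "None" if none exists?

Try competent → bond, incompetent → no bond:
  If types separate, bond earns payment 111 and no bond earns 67.
  Competent: bond gives 111 − 6 = 105; no bond gives 67 − 4 = 63. No deviation. ✓
  Incompetent: no bond gives 67 − 1 = 66; bond gives 111 − 7 = 104. Would deviate. ✗
Try competent → no bond, incompetent → bond:
  If types separate, no bond earns payment 111 and bond earns 67.
  Competent: no bond gives 111 − 4 = 107; bond gives 67 − 6 = 61. No deviation. ✓
  Incompetent: bond gives 67 − 7 = 60; no bond gives 111 − 1 = 110. Would deviate. ✗
Neither assignment is incentive-compatible.

None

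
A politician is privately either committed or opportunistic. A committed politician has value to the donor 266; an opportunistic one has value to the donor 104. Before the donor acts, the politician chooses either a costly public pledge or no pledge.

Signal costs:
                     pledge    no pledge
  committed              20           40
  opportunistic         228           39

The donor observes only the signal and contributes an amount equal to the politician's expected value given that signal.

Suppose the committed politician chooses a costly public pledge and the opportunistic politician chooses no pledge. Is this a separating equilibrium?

If types separate, pledge earns payment 266 and no pledge earns 104.
Committed: pledge gives 266 − 20 = 246; no pledge gives 104 − 40 = 64. No deviation. ✓
Opportunistic: no pledge gives 104 − 39 = 65; pledge gives 266 − 228 = 38. No deviation. ✓
Neither type gains from mimicking the other.

Yes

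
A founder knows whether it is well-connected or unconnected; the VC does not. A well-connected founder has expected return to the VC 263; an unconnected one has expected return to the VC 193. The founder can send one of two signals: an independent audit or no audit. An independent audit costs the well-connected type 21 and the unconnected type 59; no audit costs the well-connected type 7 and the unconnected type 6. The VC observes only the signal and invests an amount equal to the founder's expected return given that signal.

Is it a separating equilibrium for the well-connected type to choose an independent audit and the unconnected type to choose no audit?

Under separation the VC infers type exactly: audit → well-connected (pays 263), no audit → unconnected (pays 193).
Well-connected: audit gives 263 − 21 = 242; no audit gives 193 − 7 = 186. No deviation. ✓
Unconnected: no audit gives 193 − 6 = 187; audit gives 263 − 59 = 204. Would deviate. ✗

No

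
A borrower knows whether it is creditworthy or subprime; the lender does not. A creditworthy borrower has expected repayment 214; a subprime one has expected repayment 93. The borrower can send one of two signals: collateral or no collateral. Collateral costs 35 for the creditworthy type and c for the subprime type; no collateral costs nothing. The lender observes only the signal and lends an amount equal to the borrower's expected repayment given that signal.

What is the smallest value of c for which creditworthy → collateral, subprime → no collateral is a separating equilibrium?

Under separation: collateral → creditworthy (pays 214); no collateral → subprime (pays 93).
Creditworthy: 214 − 35 = 179 ≥ 93 − 0 = 93. Holds regardless of c. ✓
Subprime: 93 − 0 ≥ 214 − c, so c ≥ 214 − 93 = 121.

121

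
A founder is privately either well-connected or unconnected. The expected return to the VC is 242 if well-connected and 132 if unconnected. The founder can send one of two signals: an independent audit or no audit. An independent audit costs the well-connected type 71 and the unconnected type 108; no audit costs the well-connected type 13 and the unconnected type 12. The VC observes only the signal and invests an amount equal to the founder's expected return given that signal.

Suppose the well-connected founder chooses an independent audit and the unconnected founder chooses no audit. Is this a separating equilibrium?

No

If types separate, audit earns payment 242 and no audit earns 132.
Well-connected: audit gives 242 − 71 = 171; no audit gives 132 − 13 = 119. No deviation. ✓
Unconnected: no audit gives 132 − 12 = 120; audit gives 242 − 108 = 134. Would deviate. ✗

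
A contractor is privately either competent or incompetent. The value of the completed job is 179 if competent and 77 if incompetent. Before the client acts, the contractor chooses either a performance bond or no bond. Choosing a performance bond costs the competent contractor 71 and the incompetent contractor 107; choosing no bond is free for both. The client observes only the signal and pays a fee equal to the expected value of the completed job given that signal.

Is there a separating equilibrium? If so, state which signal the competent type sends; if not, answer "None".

bond

Try competent → bond, incompetent → no bond:
  Under separation the client infers type exactly: bond → competent (pays 179), no bond → incompetent (pays 77).
  Competent: bond gives 179 − 71 = 108; no bond gives 77 − 0 = 77. No deviation. ✓
  Incompetent: no bond gives 77 − 0 = 77; bond gives 179 − 107 = 72. No deviation. ✓
Both hold — the competent type sends bond.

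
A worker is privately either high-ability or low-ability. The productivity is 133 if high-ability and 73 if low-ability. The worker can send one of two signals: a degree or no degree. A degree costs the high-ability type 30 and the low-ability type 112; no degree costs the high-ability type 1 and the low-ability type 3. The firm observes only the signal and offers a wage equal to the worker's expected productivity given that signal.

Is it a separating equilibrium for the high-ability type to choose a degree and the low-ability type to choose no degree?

Yes

If types separate, degree earns payment 133 and no degree earns 73.
High-ability: degree gives 133 − 30 = 103; no degree gives 73 − 1 = 72. No deviation. ✓
Low-ability: no degree gives 73 − 3 = 70; degree gives 133 − 112 = 21. No deviation. ✓
Neither type gains from mimicking the other.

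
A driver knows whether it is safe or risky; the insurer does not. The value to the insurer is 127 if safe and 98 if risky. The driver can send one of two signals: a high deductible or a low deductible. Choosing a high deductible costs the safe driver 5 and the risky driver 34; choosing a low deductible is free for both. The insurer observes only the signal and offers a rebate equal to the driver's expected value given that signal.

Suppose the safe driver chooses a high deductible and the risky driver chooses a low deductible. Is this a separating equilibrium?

Yes

If types separate, high deductible earns payment 127 and low deductible earns 98.
Safe: high deductible gives 127 − 5 = 122; low deductible gives 98 − 0 = 98. No deviation. ✓
Risky: low deductible gives 98 − 0 = 98; high deductible gives 127 − 34 = 93. No deviation. ✓
Neither type gains from mimicking the other.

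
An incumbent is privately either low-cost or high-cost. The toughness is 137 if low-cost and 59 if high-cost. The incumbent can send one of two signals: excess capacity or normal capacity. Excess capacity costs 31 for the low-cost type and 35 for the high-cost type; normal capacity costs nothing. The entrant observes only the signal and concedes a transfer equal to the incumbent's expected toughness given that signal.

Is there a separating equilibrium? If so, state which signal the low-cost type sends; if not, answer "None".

None

Try low-cost → excess capacity, high-cost → normal capacity:
  If types separate, excess capacity earns payment 137 and normal capacity earns 59.
  Low-cost: excess capacity gives 137 − 31 = 106; normal capacity gives 59 − 0 = 59. No deviation. ✓
  High-cost: normal capacity gives 59 − 0 = 59; excess capacity gives 137 − 35 = 102. Would deviate. ✗
Try low-cost → normal capacity, high-cost → excess capacity:
  If types separate, normal capacity earns payment 137 and excess capacity earns 59.
  Low-cost: normal capacity gives 137 − 0 = 137; excess capacity gives 59 − 31 = 28. No deviation. ✓
  High-cost: excess capacity gives 59 − 35 = 24; normal capacity gives 137 − 0 = 137. Would deviate. ✗
Neither assignment is incentive-compatible.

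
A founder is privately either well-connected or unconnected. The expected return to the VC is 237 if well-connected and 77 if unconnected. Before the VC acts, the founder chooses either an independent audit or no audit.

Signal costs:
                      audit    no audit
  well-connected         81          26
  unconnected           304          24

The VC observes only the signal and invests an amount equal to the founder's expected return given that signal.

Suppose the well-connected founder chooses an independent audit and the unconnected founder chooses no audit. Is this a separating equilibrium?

Under separation the VC infers type exactly: audit → well-connected (pays 237), no audit → unconnected (pays 77).
Well-connected: audit gives 237 − 81 = 156; no audit gives 77 − 26 = 51. No deviation. ✓
Unconnected: no audit gives 77 − 24 = 53; audit gives 237 − 304 = -67. No deviation. ✓
Both incentive constraints hold.

Yes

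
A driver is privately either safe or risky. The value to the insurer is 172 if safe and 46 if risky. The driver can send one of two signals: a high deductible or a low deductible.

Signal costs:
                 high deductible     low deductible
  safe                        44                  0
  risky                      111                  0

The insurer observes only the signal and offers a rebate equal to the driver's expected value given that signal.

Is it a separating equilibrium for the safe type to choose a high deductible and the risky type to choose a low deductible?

No

Under separation the insurer infers type exactly: high deductible → safe (pays 172), low deductible → risky (pays 46).
Safe: high deductible gives 172 − 44 = 128; low deductible gives 46 − 0 = 46. No deviation. ✓
Risky: low deductible gives 46 − 0 = 46; high deductible gives 172 − 111 = 61. Would deviate. ✗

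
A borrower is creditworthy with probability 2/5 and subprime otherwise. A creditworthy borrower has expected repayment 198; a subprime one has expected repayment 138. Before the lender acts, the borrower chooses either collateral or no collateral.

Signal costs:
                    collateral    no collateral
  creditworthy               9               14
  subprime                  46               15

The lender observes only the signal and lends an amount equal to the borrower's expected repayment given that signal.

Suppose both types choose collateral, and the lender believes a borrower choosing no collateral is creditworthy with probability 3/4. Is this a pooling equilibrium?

At the pooled signal (collateral) the lender holds the prior 2/5 and pays 2/5·198 + 3/5·138 = 162. Off-path (no collateral) belief 3/4 gives 3/4·198 + 1/4·138 = 183.
Creditworthy: collateral gives 162 − 9 = 153; no collateral gives 183 − 14 = 169. Deviates. ✗
Subprime: collateral gives 162 − 46 = 116; no collateral gives 183 − 15 = 168. Deviates. ✗

No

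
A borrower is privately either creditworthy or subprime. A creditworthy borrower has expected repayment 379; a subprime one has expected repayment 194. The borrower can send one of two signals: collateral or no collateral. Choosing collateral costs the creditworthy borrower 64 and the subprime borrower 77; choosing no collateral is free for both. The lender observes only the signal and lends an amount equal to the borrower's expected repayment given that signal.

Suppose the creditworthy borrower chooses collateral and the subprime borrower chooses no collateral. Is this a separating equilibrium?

Under separation the lender infers type exactly: collateral → creditworthy (pays 379), no collateral → subprime (pays 194).
Creditworthy: collateral gives 379 − 64 = 315; no collateral gives 194 − 0 = 194. No deviation. ✓
Subprime: no collateral gives 194 − 0 = 194; collateral gives 379 − 77 = 302. Would deviate. ✗

No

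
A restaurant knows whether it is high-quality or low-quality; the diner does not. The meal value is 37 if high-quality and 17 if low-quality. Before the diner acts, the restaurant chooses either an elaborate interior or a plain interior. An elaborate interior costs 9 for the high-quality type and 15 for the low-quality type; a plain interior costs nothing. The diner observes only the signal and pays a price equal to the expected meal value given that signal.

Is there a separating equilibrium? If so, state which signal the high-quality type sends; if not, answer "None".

Try high-quality → elaborate interior, low-quality → plain interior:
  If types separate, elaborate interior earns payment 37 and plain interior earns 17.
  High-quality: elaborate interior gives 37 − 9 = 28; plain interior gives 17 − 0 = 17. No deviation. ✓
  Low-quality: plain interior gives 17 − 0 = 17; elaborate interior gives 37 − 15 = 22. Would deviate. ✗
Try high-quality → plain interior, low-quality → elaborate interior:
  If types separate, plain interior earns payment 37 and elaborate interior earns 17.
  High-quality: plain interior gives 37 − 0 = 37; elaborate interior gives 17 − 9 = 8. No deviation. ✓
  Low-quality: elaborate interior gives 17 − 15 = 2; plain interior gives 37 − 0 = 37. Would deviate. ✗
Neither assignment is incentive-compatible.

None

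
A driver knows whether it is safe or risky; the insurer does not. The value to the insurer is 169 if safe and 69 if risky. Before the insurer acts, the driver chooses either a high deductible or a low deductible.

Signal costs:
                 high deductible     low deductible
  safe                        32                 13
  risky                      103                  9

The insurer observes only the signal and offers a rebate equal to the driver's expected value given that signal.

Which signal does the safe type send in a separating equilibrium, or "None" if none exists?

Try safe → high deductible, risky → low deductible:
  If types separate, high deductible earns payment 169 and low deductible earns 69.
  Safe: high deductible gives 169 − 32 = 137; low deductible gives 69 − 13 = 56. No deviation. ✓
  Risky: low deductible gives 69 − 9 = 60; high deductible gives 169 − 103 = 66. Would deviate. ✗
Try safe → low deductible, risky → high deductible:
  If types separate, low deductible earns payment 169 and high deductible earns 69.
  Safe: low deductible gives 169 − 13 = 156; high deductible gives 69 − 32 = 37. No deviation. ✓
  Risky: high deductible gives 69 − 103 = -34; low deductible gives 169 − 9 = 160. Would deviate. ✗
Neither assignment is incentive-compatible.

None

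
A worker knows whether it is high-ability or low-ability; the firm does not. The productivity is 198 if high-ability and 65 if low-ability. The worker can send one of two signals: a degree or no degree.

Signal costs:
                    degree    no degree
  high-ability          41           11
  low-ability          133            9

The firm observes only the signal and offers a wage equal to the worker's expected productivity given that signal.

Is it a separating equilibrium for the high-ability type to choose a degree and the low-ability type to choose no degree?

Under separation the firm infers type exactly: degree → high-ability (pays 198), no degree → low-ability (pays 65).
High-ability: degree gives 198 − 41 = 157; no degree gives 65 − 11 = 54. No deviation. ✓
Low-ability: no degree gives 65 − 9 = 56; degree gives 198 − 133 = 65. Would deviate. ✗

No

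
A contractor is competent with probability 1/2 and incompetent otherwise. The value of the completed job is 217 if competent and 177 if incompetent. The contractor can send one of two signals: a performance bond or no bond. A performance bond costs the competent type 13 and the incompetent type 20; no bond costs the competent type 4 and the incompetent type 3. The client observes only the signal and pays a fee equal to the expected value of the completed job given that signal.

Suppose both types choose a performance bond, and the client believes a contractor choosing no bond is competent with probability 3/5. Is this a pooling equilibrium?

No

At the pooled signal (bond) the client holds the prior 1/2 and pays 1/2·217 + 1/2·177 = 197. Off-path (no bond) belief 3/5 gives 3/5·217 + 2/5·177 = 201.
Competent: bond gives 197 − 13 = 184; no bond gives 201 − 4 = 197. Deviates. ✗
Incompetent: bond gives 197 − 20 = 177; no bond gives 201 − 3 = 198. Deviates. ✗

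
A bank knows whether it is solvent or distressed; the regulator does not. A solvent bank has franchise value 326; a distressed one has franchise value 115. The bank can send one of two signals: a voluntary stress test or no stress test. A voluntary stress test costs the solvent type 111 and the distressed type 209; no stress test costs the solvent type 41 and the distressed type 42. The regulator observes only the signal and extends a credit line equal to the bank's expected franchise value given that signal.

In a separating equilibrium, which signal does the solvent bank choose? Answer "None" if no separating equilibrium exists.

None

Try solvent → stress test, distressed → no stress test:
  If types separate, stress test earns payment 326 and no stress test earns 115.
  Solvent: stress test gives 326 − 111 = 215; no stress test gives 115 − 41 = 74. No deviation. ✓
  Distressed: no stress test gives 115 − 42 = 73; stress test gives 326 − 209 = 117. Would deviate. ✗
Try solvent → no stress test, distressed → stress test:
  If types separate, no stress test earns payment 326 and stress test earns 115.
  Solvent: no stress test gives 326 − 41 = 285; stress test gives 115 − 111 = 4. No deviation. ✓
  Distressed: stress test gives 115 − 209 = -94; no stress test gives 326 − 42 = 284. Would deviate. ✗
Neither assignment is incentive-compatible.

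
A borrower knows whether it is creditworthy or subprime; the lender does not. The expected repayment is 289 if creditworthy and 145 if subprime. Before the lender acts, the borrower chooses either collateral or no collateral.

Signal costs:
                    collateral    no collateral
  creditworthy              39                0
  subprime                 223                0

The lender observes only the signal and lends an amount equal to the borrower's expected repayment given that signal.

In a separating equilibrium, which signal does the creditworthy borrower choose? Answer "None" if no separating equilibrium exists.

Try creditworthy → collateral, subprime → no collateral:
  If types separate, collateral earns payment 289 and no collateral earns 145.
  Creditworthy: collateral gives 289 − 39 = 250; no collateral gives 145 − 0 = 145. No deviation. ✓
  Subprime: no collateral gives 145 − 0 = 145; collateral gives 289 − 223 = 66. No deviation. ✓
Both hold — the creditworthy type sends collateral.

collateral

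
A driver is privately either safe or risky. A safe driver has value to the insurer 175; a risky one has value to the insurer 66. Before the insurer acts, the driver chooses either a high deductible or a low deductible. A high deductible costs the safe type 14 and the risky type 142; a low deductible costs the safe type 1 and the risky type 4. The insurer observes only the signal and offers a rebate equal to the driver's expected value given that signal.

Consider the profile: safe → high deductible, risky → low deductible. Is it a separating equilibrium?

Yes

If types separate, high deductible earns payment 175 and low deductible earns 66.
Safe: high deductible gives 175 − 14 = 161; low deductible gives 66 − 1 = 65. No deviation. ✓
Risky: low deductible gives 66 − 4 = 62; high deductible gives 175 − 142 = 33. No deviation. ✓
Neither type gains from mimicking the other.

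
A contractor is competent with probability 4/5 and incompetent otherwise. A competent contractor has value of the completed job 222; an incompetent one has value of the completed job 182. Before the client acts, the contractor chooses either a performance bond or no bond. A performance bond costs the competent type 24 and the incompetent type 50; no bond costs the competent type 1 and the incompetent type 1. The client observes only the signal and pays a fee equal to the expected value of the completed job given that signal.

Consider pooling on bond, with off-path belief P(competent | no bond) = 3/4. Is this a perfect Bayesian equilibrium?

No

At the pooled signal (bond) the client holds the prior 4/5 and pays 4/5·222 + 1/5·182 = 214. Off-path (no bond) belief 3/4 gives 3/4·222 + 1/4·182 = 212.
Competent: bond gives 214 − 24 = 190; no bond gives 212 − 1 = 211. Deviates. ✗
Incompetent: bond gives 214 − 50 = 164; no bond gives 212 − 1 = 211. Deviates. ✗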